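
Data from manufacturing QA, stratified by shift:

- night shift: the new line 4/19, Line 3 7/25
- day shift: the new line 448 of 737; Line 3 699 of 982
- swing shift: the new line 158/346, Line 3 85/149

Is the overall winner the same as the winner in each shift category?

Night shift: the new line 4/19 = 21.1%, Line 3 7/25 = 28.0% → Line 3
Day shift: the new line 448/737 = 60.8%, Line 3 699/982 = 71.2% → Line 3
Swing shift: the new line 158/346 = 45.7%, Line 3 85/149 = 57.0% → Line 3
Overall: the new line 610/1102 = 55.4%, Line 3 791/1156 = 68.4% → Line 3
Line 3 wins overall and in every shift group — no reversal.

Yes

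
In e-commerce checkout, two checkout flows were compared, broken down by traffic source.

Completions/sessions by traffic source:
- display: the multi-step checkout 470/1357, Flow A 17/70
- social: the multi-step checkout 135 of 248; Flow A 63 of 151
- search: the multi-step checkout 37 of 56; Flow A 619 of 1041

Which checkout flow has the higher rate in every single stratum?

the multi-step checkout

Display: the multi-step checkout 470/1357 = 34.6%, Flow A 17/70 = 24.3% → the multi-step checkout
Social: the multi-step checkout 135/248 = 54.4%, Flow A 63/151 = 41.7% → the multi-step checkout
Search: the multi-step checkout 37/56 = 66.1%, Flow A 619/1041 = 59.5% → the multi-step checkout
The multi-step checkout has the higher rate in all 3 groups.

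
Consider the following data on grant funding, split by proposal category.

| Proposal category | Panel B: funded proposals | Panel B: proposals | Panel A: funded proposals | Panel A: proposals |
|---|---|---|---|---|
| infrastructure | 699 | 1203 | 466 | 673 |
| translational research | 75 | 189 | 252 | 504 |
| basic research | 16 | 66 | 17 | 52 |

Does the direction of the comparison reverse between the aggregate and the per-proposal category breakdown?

No

Infrastructure: Panel B 699/1203 = 58.1%, Panel A 466/673 = 69.2% → Panel A
Translational research: Panel B 75/189 = 39.7%, Panel A 252/504 = 50.0% → Panel A
Basic research: Panel B 16/66 = 24.2%, Panel A 17/52 = 32.7% → Panel A
Overall: Panel B 790/1458 = 54.2%, Panel A 735/1229 = 59.8% → Panel A
Panel A wins overall and in every proposal group — no reversal.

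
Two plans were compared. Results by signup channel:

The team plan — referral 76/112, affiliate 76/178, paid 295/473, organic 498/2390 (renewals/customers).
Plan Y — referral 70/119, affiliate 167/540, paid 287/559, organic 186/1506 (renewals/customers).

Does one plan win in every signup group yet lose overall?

No

Referral: the team plan 76/112 = 67.9%, Plan Y 70/119 = 58.8% → the team plan
Affiliate: the team plan 76/178 = 42.7%, Plan Y 167/540 = 30.9% → the team plan
Paid: the team plan 295/473 = 62.4%, Plan Y 287/559 = 51.3% → the team plan
Organic: the team plan 498/2390 = 20.8%, Plan Y 186/1506 = 12.4% → the team plan
Overall: the team plan 945/3153 = 30.0%, Plan Y 710/2724 = 26.1% → the team plan
The team plan wins overall and in every signup group — no reversal.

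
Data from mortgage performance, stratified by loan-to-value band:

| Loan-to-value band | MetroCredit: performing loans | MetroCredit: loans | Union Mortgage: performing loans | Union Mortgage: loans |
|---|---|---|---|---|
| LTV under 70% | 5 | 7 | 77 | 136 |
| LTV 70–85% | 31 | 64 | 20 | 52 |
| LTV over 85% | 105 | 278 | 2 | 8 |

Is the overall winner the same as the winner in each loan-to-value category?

LTV under 70%: MetroCredit 5/7 = 71.4%, Union Mortgage 77/136 = 56.6% → MetroCredit
LTV 70–85%: MetroCredit 31/64 = 48.4%, Union Mortgage 20/52 = 38.5% → MetroCredit
LTV over 85%: MetroCredit 105/278 = 37.8%, Union Mortgage 2/8 = 25.0% → MetroCredit
Overall: MetroCredit 141/349 = 40.4%, Union Mortgage 99/196 = 50.5% → Union Mortgage
MetroCredit wins each loan-to-value group but Union Mortgage wins overall — the comparison reverses. MetroCredit's loans skew toward LTV over 85%, which has a lower base rate.

No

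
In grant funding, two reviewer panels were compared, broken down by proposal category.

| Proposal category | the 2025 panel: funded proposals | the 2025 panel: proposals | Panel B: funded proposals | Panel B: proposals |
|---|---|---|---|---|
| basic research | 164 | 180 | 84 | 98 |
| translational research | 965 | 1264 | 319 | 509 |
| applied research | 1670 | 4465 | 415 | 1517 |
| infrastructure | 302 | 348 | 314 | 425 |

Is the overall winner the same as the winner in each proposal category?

Yes

Basic research: the 2025 panel 164/180 = 91.1%, Panel B 84/98 = 85.7% → the 2025 panel
Translational research: the 2025 panel 965/1264 = 76.3%, Panel B 319/509 = 62.7% → the 2025 panel
Applied research: the 2025 panel 1670/4465 = 37.4%, Panel B 415/1517 = 27.4% → the 2025 panel
Infrastructure: the 2025 panel 302/348 = 86.8%, Panel B 314/425 = 73.9% → the 2025 panel
Overall: the 2025 panel 3101/6257 = 49.6%, Panel B 1132/2549 = 44.4% → the 2025 panel
The 2025 panel wins overall and in every proposal group — no reversal.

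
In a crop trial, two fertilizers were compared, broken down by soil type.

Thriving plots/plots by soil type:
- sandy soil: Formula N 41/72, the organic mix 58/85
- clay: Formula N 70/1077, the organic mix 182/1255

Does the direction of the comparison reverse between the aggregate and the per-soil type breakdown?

Sandy soil: Formula N 41/72 = 56.9%, the organic mix 58/85 = 68.2% → the organic mix
Clay: Formula N 70/1077 = 6.5%, the organic mix 182/1255 = 14.5% → the organic mix
Overall: Formula N 111/1149 = 9.7%, the organic mix 240/1340 = 17.9% → the organic mix
The organic mix wins overall and in every soil group — no reversal.

No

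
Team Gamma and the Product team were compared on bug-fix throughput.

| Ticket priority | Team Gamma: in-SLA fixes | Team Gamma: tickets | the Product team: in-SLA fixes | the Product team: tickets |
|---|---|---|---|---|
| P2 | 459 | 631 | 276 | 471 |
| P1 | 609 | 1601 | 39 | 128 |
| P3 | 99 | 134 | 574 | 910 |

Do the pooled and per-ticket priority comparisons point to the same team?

No

P2: Team Gamma 459/631 = 72.7%, the Product team 276/471 = 58.6% → Team Gamma
P1: Team Gamma 609/1601 = 38.0%, the Product team 39/128 = 30.5% → Team Gamma
P3: Team Gamma 99/134 = 73.9%, the Product team 574/910 = 63.1% → Team Gamma
Overall: Team Gamma 1167/2366 = 49.3%, the Product team 889/1509 = 58.9% → the Product team
Team Gamma wins each ticket group but the Product team wins overall — the comparison reverses. Team Gamma's tickets skew toward P1, which has a lower base rate.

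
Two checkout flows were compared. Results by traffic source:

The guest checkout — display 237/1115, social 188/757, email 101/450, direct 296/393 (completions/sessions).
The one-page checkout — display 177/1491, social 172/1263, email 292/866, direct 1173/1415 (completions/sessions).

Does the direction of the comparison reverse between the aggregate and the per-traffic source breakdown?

No

Display: the guest checkout 237/1115 = 21.3%, the one-page checkout 177/1491 = 11.9% → the guest checkout
Social: the guest checkout 188/757 = 24.8%, the one-page checkout 172/1263 = 13.6% → the guest checkout
Email: the guest checkout 101/450 = 22.4%, the one-page checkout 292/866 = 33.7% → the one-page checkout
Direct: the guest checkout 296/393 = 75.3%, the one-page checkout 1173/1415 = 82.9% → the one-page checkout
Overall: the guest checkout 822/2715 = 30.3%, the one-page checkout 1814/5035 = 36.0% → the one-page checkout
Neither sweeps: the guest checkout wins 2 of 4 groups, the one-page checkout wins 2. The one-page checkout wins overall but not every group — no Simpson reversal.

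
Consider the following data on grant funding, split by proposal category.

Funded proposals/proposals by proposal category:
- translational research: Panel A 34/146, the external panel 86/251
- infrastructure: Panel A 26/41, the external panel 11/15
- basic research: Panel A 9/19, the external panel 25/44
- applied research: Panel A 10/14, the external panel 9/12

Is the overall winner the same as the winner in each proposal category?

Translational research: Panel A 34/146 = 23.3%, the external panel 86/251 = 34.3% → the external panel
Infrastructure: Panel A 26/41 = 63.4%, the external panel 11/15 = 73.3% → the external panel
Basic research: Panel A 9/19 = 47.4%, the external panel 25/44 = 56.8% → the external panel
Applied research: Panel A 10/14 = 71.4%, the external panel 9/12 = 75.0% → the external panel
Overall: Panel A 79/220 = 35.9%, the external panel 131/322 = 40.7% → the external panel
The external panel wins overall and in every proposal group — no reversal.

Yes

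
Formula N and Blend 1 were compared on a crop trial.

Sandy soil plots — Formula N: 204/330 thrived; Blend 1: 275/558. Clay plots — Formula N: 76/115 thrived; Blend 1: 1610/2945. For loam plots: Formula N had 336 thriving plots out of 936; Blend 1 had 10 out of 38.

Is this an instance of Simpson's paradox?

Sandy soil: Formula N 204/330 = 61.8%, Blend 1 275/558 = 49.3% → Formula N
Clay: Formula N 76/115 = 66.1%, Blend 1 1610/2945 = 54.7% → Formula N
Loam: Formula N 336/936 = 35.9%, Blend 1 10/38 = 26.3% → Formula N
Overall: Formula N 616/1381 = 44.6%, Blend 1 1895/3541 = 53.5% → Blend 1
Formula N wins each soil group but Blend 1 wins overall — the comparison reverses. Formula N's plots skew toward loam, which has a lower base rate.

Yes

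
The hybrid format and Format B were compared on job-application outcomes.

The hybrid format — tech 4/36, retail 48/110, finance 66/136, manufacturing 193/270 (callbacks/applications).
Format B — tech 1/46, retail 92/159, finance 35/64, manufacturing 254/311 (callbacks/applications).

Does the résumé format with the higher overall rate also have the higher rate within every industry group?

No

Tech: the hybrid format 4/36 = 11.1%, Format B 1/46 = 2.2% → the hybrid format
Retail: the hybrid format 48/110 = 43.6%, Format B 92/159 = 57.9% → Format B
Finance: the hybrid format 66/136 = 48.5%, Format B 35/64 = 54.7% → Format B
Manufacturing: the hybrid format 193/270 = 71.5%, Format B 254/311 = 81.7% → Format B
Overall: the hybrid format 311/552 = 56.3%, Format B 382/580 = 65.9% → Format B
Neither sweeps: the hybrid format wins 1 of 4 groups, Format B wins 3. Format B wins overall but not every group — no Simpson reversal.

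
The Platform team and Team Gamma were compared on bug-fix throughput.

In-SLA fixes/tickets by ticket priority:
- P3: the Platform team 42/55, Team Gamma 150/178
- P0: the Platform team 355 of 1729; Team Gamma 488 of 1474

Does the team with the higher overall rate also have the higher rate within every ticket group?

P3: the Platform team 42/55 = 76.4%, Team Gamma 150/178 = 84.3% → Team Gamma
P0: the Platform team 355/1729 = 20.5%, Team Gamma 488/1474 = 33.1% → Team Gamma
Overall: the Platform team 397/1784 = 22.3%, Team Gamma 638/1652 = 38.6% → Team Gamma
Team Gamma wins overall and in every ticket group — no reversal.

Yes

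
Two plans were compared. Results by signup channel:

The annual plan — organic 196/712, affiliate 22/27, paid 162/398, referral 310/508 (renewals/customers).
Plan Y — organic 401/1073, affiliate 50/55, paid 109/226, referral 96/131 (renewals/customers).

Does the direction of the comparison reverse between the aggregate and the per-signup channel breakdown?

Organic: the annual plan 196/712 = 27.5%, Plan Y 401/1073 = 37.4% → Plan Y
Affiliate: the annual plan 22/27 = 81.5%, Plan Y 50/55 = 90.9% → Plan Y
Paid: the annual plan 162/398 = 40.7%, Plan Y 109/226 = 48.2% → Plan Y
Referral: the annual plan 310/508 = 61.0%, Plan Y 96/131 = 73.3% → Plan Y
Overall: the annual plan 690/1645 = 41.9%, Plan Y 656/1485 = 44.2% → Plan Y
Plan Y wins overall and in every signup group — no reversal.

No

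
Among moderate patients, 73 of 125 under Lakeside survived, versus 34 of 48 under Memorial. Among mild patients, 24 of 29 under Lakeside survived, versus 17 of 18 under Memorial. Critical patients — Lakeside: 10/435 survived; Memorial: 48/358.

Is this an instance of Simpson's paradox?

No

Moderate: Lakeside 73/125 = 58.4%, Memorial 34/48 = 70.8% → Memorial
Mild: Lakeside 24/29 = 82.8%, Memorial 17/18 = 94.4% → Memorial
Critical: Lakeside 10/435 = 2.3%, Memorial 48/358 = 13.4% → Memorial
Overall: Lakeside 107/589 = 18.2%, Memorial 99/424 = 23.3% → Memorial
Memorial wins overall and in every case group — no reversal.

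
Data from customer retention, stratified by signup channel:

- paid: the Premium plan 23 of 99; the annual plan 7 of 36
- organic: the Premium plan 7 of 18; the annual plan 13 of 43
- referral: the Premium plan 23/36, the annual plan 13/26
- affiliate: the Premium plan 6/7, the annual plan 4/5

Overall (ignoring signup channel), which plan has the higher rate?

the Premium plan

Paid: the Premium plan 23/99 = 23.2%, the annual plan 7/36 = 19.4% → the Premium plan
Organic: the Premium plan 7/18 = 38.9%, the annual plan 13/43 = 30.2% → the Premium plan
Referral: the Premium plan 23/36 = 63.9%, the annual plan 13/26 = 50.0% → the Premium plan
Affiliate: the Premium plan 6/7 = 85.7%, the annual plan 4/5 = 80.0% → the Premium plan
Overall: the Premium plan 59/160 = 36.9%, the annual plan 37/110 = 33.6% → the Premium plan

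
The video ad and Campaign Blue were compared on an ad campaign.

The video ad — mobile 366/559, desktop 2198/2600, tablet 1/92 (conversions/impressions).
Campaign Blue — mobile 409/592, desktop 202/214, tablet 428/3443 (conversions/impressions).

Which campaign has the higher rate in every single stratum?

Mobile: the video ad 366/559 = 65.5%, Campaign Blue 409/592 = 69.1% → Campaign Blue
Desktop: the video ad 2198/2600 = 84.5%, Campaign Blue 202/214 = 94.4% → Campaign Blue
Tablet: the video ad 1/92 = 1.1%, Campaign Blue 428/3443 = 12.4% → Campaign Blue
Campaign Blue has the higher rate in all 3 groups.

Campaign Blue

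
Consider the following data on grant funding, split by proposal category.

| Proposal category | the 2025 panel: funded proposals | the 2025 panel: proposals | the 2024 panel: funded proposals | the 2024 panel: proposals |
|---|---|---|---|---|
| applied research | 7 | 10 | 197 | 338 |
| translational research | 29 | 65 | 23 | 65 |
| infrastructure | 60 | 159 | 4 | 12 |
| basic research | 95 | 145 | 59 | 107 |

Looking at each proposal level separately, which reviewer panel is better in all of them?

the 2025 panel

Applied research: the 2025 panel 7/10 = 70.0%, the 2024 panel 197/338 = 58.3% → the 2025 panel
Translational research: the 2025 panel 29/65 = 44.6%, the 2024 panel 23/65 = 35.4% → the 2025 panel
Infrastructure: the 2025 panel 60/159 = 37.7%, the 2024 panel 4/12 = 33.3% → the 2025 panel
Basic research: the 2025 panel 95/145 = 65.5%, the 2024 panel 59/107 = 55.1% → the 2025 panel
The 2025 panel has the higher rate in all 4 groups.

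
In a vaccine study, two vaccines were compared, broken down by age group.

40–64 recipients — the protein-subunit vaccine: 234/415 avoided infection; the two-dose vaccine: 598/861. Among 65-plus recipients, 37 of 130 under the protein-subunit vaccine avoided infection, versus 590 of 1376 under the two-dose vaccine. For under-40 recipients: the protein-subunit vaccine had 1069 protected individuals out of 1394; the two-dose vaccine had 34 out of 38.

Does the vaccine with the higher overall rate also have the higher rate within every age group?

40–64: the protein-subunit vaccine 234/415 = 56.4%, the two-dose vaccine 598/861 = 69.5% → the two-dose vaccine
65-plus: the protein-subunit vaccine 37/130 = 28.5%, the two-dose vaccine 590/1376 = 42.9% → the two-dose vaccine
Under-40: the protein-subunit vaccine 1069/1394 = 76.7%, the two-dose vaccine 34/38 = 89.5% → the two-dose vaccine
Overall: the protein-subunit vaccine 1340/1939 = 69.1%, the two-dose vaccine 1222/2275 = 53.7% → the protein-subunit vaccine
The two-dose vaccine wins each age group but the protein-subunit vaccine wins overall — the comparison reverses. The two-dose vaccine's recipients skew toward 65-plus, which has a lower base rate.

No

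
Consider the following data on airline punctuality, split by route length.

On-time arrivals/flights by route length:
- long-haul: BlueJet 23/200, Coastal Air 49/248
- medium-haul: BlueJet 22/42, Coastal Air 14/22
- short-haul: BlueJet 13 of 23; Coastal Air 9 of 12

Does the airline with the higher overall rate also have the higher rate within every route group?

Long-haul: BlueJet 23/200 = 11.5%, Coastal Air 49/248 = 19.8% → Coastal Air
Medium-haul: BlueJet 22/42 = 52.4%, Coastal Air 14/22 = 63.6% → Coastal Air
Short-haul: BlueJet 13/23 = 56.5%, Coastal Air 9/12 = 75.0% → Coastal Air
Overall: BlueJet 58/265 = 21.9%, Coastal Air 72/282 = 25.5% → Coastal Air
Coastal Air wins overall and in every route group — no reversal.

Yes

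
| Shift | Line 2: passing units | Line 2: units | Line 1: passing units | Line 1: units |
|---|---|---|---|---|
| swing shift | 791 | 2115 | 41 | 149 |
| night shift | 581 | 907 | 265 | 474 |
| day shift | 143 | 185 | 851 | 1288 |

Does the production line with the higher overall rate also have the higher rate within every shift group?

No

Swing shift: Line 2 791/2115 = 37.4%, Line 1 41/149 = 27.5% → Line 2
Night shift: Line 2 581/907 = 64.1%, Line 1 265/474 = 55.9% → Line 2
Day shift: Line 2 143/185 = 77.3%, Line 1 851/1288 = 66.1% → Line 2
Overall: Line 2 1515/3207 = 47.2%, Line 1 1157/1911 = 60.5% → Line 1
Line 2 wins each shift group but Line 1 wins overall — the comparison reverses. Line 2's units skew toward swing shift, which has a lower base rate.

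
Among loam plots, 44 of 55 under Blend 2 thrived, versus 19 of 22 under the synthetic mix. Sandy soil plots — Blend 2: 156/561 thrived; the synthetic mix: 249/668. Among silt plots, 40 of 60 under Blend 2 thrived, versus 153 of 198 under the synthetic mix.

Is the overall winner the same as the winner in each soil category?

Yes

Loam: Blend 2 44/55 = 80.0%, the synthetic mix 19/22 = 86.4% → the synthetic mix
Sandy soil: Blend 2 156/561 = 27.8%, the synthetic mix 249/668 = 37.3% → the synthetic mix
Silt: Blend 2 40/60 = 66.7%, the synthetic mix 153/198 = 77.3% → the synthetic mix
Overall: Blend 2 240/676 = 35.5%, the synthetic mix 421/888 = 47.4% → the synthetic mix
The synthetic mix wins overall and in every soil group — no reversal.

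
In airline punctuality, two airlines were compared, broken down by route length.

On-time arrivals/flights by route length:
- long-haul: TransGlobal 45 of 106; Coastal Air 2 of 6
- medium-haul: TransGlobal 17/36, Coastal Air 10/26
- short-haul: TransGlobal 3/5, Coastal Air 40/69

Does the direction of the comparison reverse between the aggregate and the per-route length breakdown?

Yes

Long-haul: TransGlobal 45/106 = 42.5%, Coastal Air 2/6 = 33.3% → TransGlobal
Medium-haul: TransGlobal 17/36 = 47.2%, Coastal Air 10/26 = 38.5% → TransGlobal
Short-haul: TransGlobal 3/5 = 60.0%, Coastal Air 40/69 = 58.0% → TransGlobal
Overall: TransGlobal 65/147 = 44.2%, Coastal Air 52/101 = 51.5% → Coastal Air
TransGlobal wins each route group but Coastal Air wins overall — the comparison reverses. TransGlobal's flights skew toward long-haul, which has a lower base rate.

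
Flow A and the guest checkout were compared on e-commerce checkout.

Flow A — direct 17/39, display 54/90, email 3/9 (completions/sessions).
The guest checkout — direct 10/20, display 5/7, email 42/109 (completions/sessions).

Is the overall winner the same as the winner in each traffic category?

No

Direct: Flow A 17/39 = 43.6%, the guest checkout 10/20 = 50.0% → the guest checkout
Display: Flow A 54/90 = 60.0%, the guest checkout 5/7 = 71.4% → the guest checkout
Email: Flow A 3/9 = 33.3%, the guest checkout 42/109 = 38.5% → the guest checkout
Overall: Flow A 74/138 = 53.6%, the guest checkout 57/136 = 41.9% → Flow A
The guest checkout wins each traffic group but Flow A wins overall — the comparison reverses. The guest checkout's sessions skew toward email, which has a lower base rate.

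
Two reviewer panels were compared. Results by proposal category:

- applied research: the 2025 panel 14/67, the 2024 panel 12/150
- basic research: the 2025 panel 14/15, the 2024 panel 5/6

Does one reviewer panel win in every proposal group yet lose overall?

No

Applied research: the 2025 panel 14/67 = 20.9%, the 2024 panel 12/150 = 8.0% → the 2025 panel
Basic research: the 2025 panel 14/15 = 93.3%, the 2024 panel 5/6 = 83.3% → the 2025 panel
Overall: the 2025 panel 28/82 = 34.1%, the 2024 panel 17/156 = 10.9% → the 2025 panel
The 2025 panel wins overall and in every proposal group — no reversal.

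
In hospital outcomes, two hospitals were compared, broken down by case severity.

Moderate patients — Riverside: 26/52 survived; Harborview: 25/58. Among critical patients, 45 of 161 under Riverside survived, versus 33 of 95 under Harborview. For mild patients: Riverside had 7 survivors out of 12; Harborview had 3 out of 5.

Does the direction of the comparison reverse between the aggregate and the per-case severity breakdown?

Moderate: Riverside 26/52 = 50.0%, Harborview 25/58 = 43.1% → Riverside
Critical: Riverside 45/161 = 28.0%, Harborview 33/95 = 34.7% → Harborview
Mild: Riverside 7/12 = 58.3%, Harborview 3/5 = 60.0% → Harborview
Overall: Riverside 78/225 = 34.7%, Harborview 61/158 = 38.6% → Harborview
Neither sweeps: Riverside wins 1 of 3 groups, Harborview wins 2. Harborview wins overall but not every group — no Simpson reversal.

No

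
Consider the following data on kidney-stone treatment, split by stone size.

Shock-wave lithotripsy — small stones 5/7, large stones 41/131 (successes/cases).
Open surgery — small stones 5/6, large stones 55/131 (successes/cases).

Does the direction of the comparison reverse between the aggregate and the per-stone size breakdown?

No

Small stones: shock-wave lithotripsy 5/7 = 71.4%, open surgery 5/6 = 83.3% → open surgery
Large stones: shock-wave lithotripsy 41/131 = 31.3%, open surgery 55/131 = 42.0% → open surgery
Overall: shock-wave lithotripsy 46/138 = 33.3%, open surgery 60/137 = 43.8% → open surgery
Open surgery wins overall and in every stone group — no reversal.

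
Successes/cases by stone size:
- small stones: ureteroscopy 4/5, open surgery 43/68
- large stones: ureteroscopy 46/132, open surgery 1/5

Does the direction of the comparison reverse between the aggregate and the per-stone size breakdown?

Small stones: ureteroscopy 4/5 = 80.0%, open surgery 43/68 = 63.2% → ureteroscopy
Large stones: ureteroscopy 46/132 = 34.8%, open surgery 1/5 = 20.0% → ureteroscopy
Overall: ureteroscopy 50/137 = 36.5%, open surgery 44/73 = 60.3% → open surgery
Ureteroscopy wins each stone group but open surgery wins overall — the comparison reverses. Ureteroscopy's cases skew toward large stones, which has a lower base rate.

Yes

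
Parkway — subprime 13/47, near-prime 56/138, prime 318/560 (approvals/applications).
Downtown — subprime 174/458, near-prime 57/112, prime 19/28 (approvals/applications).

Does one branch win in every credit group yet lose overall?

Yes

Subprime: Parkway 13/47 = 27.7%, Downtown 174/458 = 38.0% → Downtown
Near-prime: Parkway 56/138 = 40.6%, Downtown 57/112 = 50.9% → Downtown
Prime: Parkway 318/560 = 56.8%, Downtown 19/28 = 67.9% → Downtown
Overall: Parkway 387/745 = 51.9%, Downtown 250/598 = 41.8% → Parkway
Downtown wins each credit group but Parkway wins overall — the comparison reverses. Downtown's applications skew toward subprime, which has a lower base rate.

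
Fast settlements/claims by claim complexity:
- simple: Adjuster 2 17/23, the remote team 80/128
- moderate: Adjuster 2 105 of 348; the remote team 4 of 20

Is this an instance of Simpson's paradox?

Simple: Adjuster 2 17/23 = 73.9%, the remote team 80/128 = 62.5% → Adjuster 2
Moderate: Adjuster 2 105/348 = 30.2%, the remote team 4/20 = 20.0% → Adjuster 2
Overall: Adjuster 2 122/371 = 32.9%, the remote team 84/148 = 56.8% → the remote team
Adjuster 2 wins each claim group but the remote team wins overall — the comparison reverses. Adjuster 2's claims skew toward moderate, which has a lower base rate.

Yes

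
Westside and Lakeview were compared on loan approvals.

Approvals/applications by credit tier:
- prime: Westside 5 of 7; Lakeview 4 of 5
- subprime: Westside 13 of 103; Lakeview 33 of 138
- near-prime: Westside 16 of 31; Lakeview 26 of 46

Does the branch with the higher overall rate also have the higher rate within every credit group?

Prime: Westside 5/7 = 71.4%, Lakeview 4/5 = 80.0% → Lakeview
Subprime: Westside 13/103 = 12.6%, Lakeview 33/138 = 23.9% → Lakeview
Near-prime: Westside 16/31 = 51.6%, Lakeview 26/46 = 56.5% → Lakeview
Overall: Westside 34/141 = 24.1%, Lakeview 63/189 = 33.3% → Lakeview
Lakeview wins overall and in every credit group — no reversal.

Yes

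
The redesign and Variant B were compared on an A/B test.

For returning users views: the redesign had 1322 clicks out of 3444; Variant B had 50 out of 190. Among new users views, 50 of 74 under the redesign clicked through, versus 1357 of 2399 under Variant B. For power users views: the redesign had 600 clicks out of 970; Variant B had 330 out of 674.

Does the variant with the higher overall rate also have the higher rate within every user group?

No

Returning users: the redesign 1322/3444 = 38.4%, Variant B 50/190 = 26.3% → the redesign
New users: the redesign 50/74 = 67.6%, Variant B 1357/2399 = 56.6% → the redesign
Power users: the redesign 600/970 = 61.9%, Variant B 330/674 = 49.0% → the redesign
Overall: the redesign 1972/4488 = 43.9%, Variant B 1737/3263 = 53.2% → Variant B
The redesign wins each user group but Variant B wins overall — the comparison reverses. The redesign's views skew toward returning users, which has a lower base rate.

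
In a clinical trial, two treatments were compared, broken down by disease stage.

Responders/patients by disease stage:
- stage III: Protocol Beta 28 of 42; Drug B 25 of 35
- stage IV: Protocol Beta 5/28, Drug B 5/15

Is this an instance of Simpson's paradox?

Stage III: Protocol Beta 28/42 = 66.7%, Drug B 25/35 = 71.4% → Drug B
Stage IV: Protocol Beta 5/28 = 17.9%, Drug B 5/15 = 33.3% → Drug B
Overall: Protocol Beta 33/70 = 47.1%, Drug B 30/50 = 60.0% → Drug B
Drug B wins overall and in every disease group — no reversal.

No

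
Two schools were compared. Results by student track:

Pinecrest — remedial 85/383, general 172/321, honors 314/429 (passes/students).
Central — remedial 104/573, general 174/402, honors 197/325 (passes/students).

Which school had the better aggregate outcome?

Remedial: Pinecrest 85/383 = 22.2%, Central 104/573 = 18.2% → Pinecrest
General: Pinecrest 172/321 = 53.6%, Central 174/402 = 43.3% → Pinecrest
Honors: Pinecrest 314/429 = 73.2%, Central 197/325 = 60.6% → Pinecrest
Overall: Pinecrest 571/1133 = 50.4%, Central 475/1300 = 36.5% → Pinecrest

Pinecrest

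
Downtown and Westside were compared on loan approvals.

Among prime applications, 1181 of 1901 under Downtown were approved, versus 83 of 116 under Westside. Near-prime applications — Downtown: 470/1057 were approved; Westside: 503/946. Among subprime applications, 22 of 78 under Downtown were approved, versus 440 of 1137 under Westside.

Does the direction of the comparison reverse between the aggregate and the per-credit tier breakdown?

Yes

Prime: Downtown 1181/1901 = 62.1%, Westside 83/116 = 71.6% → Westside
Near-prime: Downtown 470/1057 = 44.5%, Westside 503/946 = 53.2% → Westside
Subprime: Downtown 22/78 = 28.2%, Westside 440/1137 = 38.7% → Westside
Overall: Downtown 1673/3036 = 55.1%, Westside 1026/2199 = 46.7% → Downtown
Westside wins each credit group but Downtown wins overall — the comparison reverses. Westside's applications skew toward subprime, which has a lower base rate.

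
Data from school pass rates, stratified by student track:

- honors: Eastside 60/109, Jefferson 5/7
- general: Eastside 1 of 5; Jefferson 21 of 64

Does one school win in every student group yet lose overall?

Yes

Honors: Eastside 60/109 = 55.0%, Jefferson 5/7 = 71.4% → Jefferson
General: Eastside 1/5 = 20.0%, Jefferson 21/64 = 32.8% → Jefferson
Overall: Eastside 61/114 = 53.5%, Jefferson 26/71 = 36.6% → Eastside
Jefferson wins each student group but Eastside wins overall — the comparison reverses. Jefferson's students skew toward general, which has a lower base rate.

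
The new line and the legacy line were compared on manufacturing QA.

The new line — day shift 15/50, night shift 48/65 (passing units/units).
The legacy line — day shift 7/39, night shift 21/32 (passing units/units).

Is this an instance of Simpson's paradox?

No

Day shift: the new line 15/50 = 30.0%, the legacy line 7/39 = 17.9% → the new line
Night shift: the new line 48/65 = 73.8%, the legacy line 21/32 = 65.6% → the new line
Overall: the new line 63/115 = 54.8%, the legacy line 28/71 = 39.4% → the new line
The new line wins overall and in every shift group — no reversal.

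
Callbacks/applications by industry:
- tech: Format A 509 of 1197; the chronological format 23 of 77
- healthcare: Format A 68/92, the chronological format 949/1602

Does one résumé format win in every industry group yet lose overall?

Tech: Format A 509/1197 = 42.5%, the chronological format 23/77 = 29.9% → Format A
Healthcare: Format A 68/92 = 73.9%, the chronological format 949/1602 = 59.2% → Format A
Overall: Format A 577/1289 = 44.8%, the chronological format 972/1679 = 57.9% → the chronological format
Format A wins each industry group but the chronological format wins overall — the comparison reverses. Format A's applications skew toward tech, which has a lower base rate.

Yes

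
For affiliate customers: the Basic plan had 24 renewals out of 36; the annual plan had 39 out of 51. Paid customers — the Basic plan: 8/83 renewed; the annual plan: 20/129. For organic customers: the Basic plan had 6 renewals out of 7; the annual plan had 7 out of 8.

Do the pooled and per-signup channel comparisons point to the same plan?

Affiliate: the Basic plan 24/36 = 66.7%, the annual plan 39/51 = 76.5% → the annual plan
Paid: the Basic plan 8/83 = 9.6%, the annual plan 20/129 = 15.5% → the annual plan
Organic: the Basic plan 6/7 = 85.7%, the annual plan 7/8 = 87.5% → the annual plan
Overall: the Basic plan 38/126 = 30.2%, the annual plan 66/188 = 35.1% → the annual plan
The annual plan wins overall and in every signup group — no reversal.

Yes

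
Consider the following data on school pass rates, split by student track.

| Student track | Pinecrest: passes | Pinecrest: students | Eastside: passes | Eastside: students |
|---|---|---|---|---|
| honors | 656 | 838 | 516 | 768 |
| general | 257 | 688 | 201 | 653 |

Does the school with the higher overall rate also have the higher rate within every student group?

Honors: Pinecrest 656/838 = 78.3%, Eastside 516/768 = 67.2% → Pinecrest
General: Pinecrest 257/688 = 37.4%, Eastside 201/653 = 30.8% → Pinecrest
Overall: Pinecrest 913/1526 = 59.8%, Eastside 717/1421 = 50.5% → Pinecrest
Pinecrest wins overall and in every student group — no reversal.

Yes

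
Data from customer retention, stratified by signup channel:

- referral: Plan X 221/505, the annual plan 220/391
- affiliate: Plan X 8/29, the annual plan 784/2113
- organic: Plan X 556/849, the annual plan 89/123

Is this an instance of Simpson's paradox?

Referral: Plan X 221/505 = 43.8%, the annual plan 220/391 = 56.3% → the annual plan
Affiliate: Plan X 8/29 = 27.6%, the annual plan 784/2113 = 37.1% → the annual plan
Organic: Plan X 556/849 = 65.5%, the annual plan 89/123 = 72.4% → the annual plan
Overall: Plan X 785/1383 = 56.8%, the annual plan 1093/2627 = 41.6% → Plan X
The annual plan wins each signup group but Plan X wins overall — the comparison reverses. The annual plan's customers skew toward affiliate, which has a lower base rate.

Yes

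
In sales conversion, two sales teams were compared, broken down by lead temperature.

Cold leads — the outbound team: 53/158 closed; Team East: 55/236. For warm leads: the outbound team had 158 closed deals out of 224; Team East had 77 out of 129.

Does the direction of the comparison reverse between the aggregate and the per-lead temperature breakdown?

No

Cold: the outbound team 53/158 = 33.5%, Team East 55/236 = 23.3% → the outbound team
Warm: the outbound team 158/224 = 70.5%, Team East 77/129 = 59.7% → the outbound team
Overall: the outbound team 211/382 = 55.2%, Team East 132/365 = 36.2% → the outbound team
The outbound team wins overall and in every lead group — no reversal.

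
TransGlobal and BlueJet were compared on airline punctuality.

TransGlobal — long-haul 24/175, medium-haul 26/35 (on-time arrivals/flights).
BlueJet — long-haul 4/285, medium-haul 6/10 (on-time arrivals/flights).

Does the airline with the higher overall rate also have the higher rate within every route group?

Long-haul: TransGlobal 24/175 = 13.7%, BlueJet 4/285 = 1.4% → TransGlobal
Medium-haul: TransGlobal 26/35 = 74.3%, BlueJet 6/10 = 60.0% → TransGlobal
Overall: TransGlobal 50/210 = 23.8%, BlueJet 10/295 = 3.4% → TransGlobal
TransGlobal wins overall and in every route group — no reversal.

Yes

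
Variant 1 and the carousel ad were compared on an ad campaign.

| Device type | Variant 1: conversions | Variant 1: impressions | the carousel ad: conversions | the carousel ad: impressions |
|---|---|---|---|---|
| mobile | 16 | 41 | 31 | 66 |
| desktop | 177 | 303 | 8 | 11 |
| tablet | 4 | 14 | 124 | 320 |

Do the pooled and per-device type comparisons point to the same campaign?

No

Mobile: Variant 1 16/41 = 39.0%, the carousel ad 31/66 = 47.0% → the carousel ad
Desktop: Variant 1 177/303 = 58.4%, the carousel ad 8/11 = 72.7% → the carousel ad
Tablet: Variant 1 4/14 = 28.6%, the carousel ad 124/320 = 38.8% → the carousel ad
Overall: Variant 1 197/358 = 55.0%, the carousel ad 163/397 = 41.1% → Variant 1
The carousel ad wins each device group but Variant 1 wins overall — the comparison reverses. The carousel ad's impressions skew toward tablet, which has a lower base rate.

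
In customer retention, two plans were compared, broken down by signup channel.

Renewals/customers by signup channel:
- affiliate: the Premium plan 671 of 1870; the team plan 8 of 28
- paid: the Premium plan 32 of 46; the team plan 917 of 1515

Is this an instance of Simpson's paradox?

Affiliate: the Premium plan 671/1870 = 35.9%, the team plan 8/28 = 28.6% → the Premium plan
Paid: the Premium plan 32/46 = 69.6%, the team plan 917/1515 = 60.5% → the Premium plan
Overall: the Premium plan 703/1916 = 36.7%, the team plan 925/1543 = 59.9% → the team plan
The Premium plan wins each signup group but the team plan wins overall — the comparison reverses. The Premium plan's customers skew toward affiliate, which has a lower base rate.

Yes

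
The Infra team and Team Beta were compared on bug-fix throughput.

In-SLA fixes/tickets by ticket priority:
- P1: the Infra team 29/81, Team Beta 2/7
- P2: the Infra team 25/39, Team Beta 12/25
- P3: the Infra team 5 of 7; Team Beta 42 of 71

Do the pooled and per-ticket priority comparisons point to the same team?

P1: the Infra team 29/81 = 35.8%, Team Beta 2/7 = 28.6% → the Infra team
P2: the Infra team 25/39 = 64.1%, Team Beta 12/25 = 48.0% → the Infra team
P3: the Infra team 5/7 = 71.4%, Team Beta 42/71 = 59.2% → the Infra team
Overall: the Infra team 59/127 = 46.5%, Team Beta 56/103 = 54.4% → Team Beta
The Infra team wins each ticket group but Team Beta wins overall — the comparison reverses. The Infra team's tickets skew toward P1, which has a lower base rate.

No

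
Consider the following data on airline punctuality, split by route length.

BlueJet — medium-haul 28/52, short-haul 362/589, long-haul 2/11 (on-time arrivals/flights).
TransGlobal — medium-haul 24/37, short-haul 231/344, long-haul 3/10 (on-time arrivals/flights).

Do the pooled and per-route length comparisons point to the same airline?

Yes

Medium-haul: BlueJet 28/52 = 53.8%, TransGlobal 24/37 = 64.9% → TransGlobal
Short-haul: BlueJet 362/589 = 61.5%, TransGlobal 231/344 = 67.2% → TransGlobal
Long-haul: BlueJet 2/11 = 18.2%, TransGlobal 3/10 = 30.0% → TransGlobal
Overall: BlueJet 392/652 = 60.1%, TransGlobal 258/391 = 66.0% → TransGlobal
TransGlobal wins overall and in every route group — no reversal.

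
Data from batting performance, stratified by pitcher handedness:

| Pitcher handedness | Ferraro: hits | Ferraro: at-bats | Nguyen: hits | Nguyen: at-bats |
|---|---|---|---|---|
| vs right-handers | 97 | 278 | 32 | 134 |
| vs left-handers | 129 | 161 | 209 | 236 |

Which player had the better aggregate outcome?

Vs right-handers: Ferraro 97/278 = 34.9%, Nguyen 32/134 = 23.9% → Ferraro
Vs left-handers: Ferraro 129/161 = 80.1%, Nguyen 209/236 = 88.6% → Nguyen
Overall: Ferraro 226/439 = 51.5%, Nguyen 241/370 = 65.1% → Nguyen
(Neither sweeps every pitcher group, but Nguyen has the higher pooled rate.)

Nguyen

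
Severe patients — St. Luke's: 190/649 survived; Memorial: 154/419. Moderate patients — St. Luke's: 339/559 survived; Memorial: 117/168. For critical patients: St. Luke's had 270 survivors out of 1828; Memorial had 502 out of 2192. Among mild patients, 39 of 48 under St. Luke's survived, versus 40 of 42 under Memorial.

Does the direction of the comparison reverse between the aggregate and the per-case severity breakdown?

No

Severe: St. Luke's 190/649 = 29.3%, Memorial 154/419 = 36.8% → Memorial
Moderate: St. Luke's 339/559 = 60.6%, Memorial 117/168 = 69.6% → Memorial
Critical: St. Luke's 270/1828 = 14.8%, Memorial 502/2192 = 22.9% → Memorial
Mild: St. Luke's 39/48 = 81.2%, Memorial 40/42 = 95.2% → Memorial
Overall: St. Luke's 838/3084 = 27.2%, Memorial 813/2821 = 28.8% → Memorial
Memorial wins overall and in every case group — no reversal.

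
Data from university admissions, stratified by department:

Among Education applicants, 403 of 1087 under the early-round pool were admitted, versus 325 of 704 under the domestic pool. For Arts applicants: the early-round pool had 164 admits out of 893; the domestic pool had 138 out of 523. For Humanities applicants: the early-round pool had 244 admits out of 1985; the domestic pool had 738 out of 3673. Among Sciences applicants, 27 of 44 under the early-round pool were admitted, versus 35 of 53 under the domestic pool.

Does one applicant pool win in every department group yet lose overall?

No

Education: the early-round pool 403/1087 = 37.1%, the domestic pool 325/704 = 46.2% → the domestic pool
Arts: the early-round pool 164/893 = 18.4%, the domestic pool 138/523 = 26.4% → the domestic pool
Humanities: the early-round pool 244/1985 = 12.3%, the domestic pool 738/3673 = 20.1% → the domestic pool
Sciences: the early-round pool 27/44 = 61.4%, the domestic pool 35/53 = 66.0% → the domestic pool
Overall: the early-round pool 838/4009 = 20.9%, the domestic pool 1236/4953 = 25.0% → the domestic pool
The domestic pool wins overall and in every department group — no reversal.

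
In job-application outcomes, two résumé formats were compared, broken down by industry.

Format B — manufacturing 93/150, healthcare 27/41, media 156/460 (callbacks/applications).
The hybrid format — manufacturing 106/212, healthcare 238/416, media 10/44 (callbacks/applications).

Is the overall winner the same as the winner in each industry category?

Manufacturing: Format B 93/150 = 62.0%, the hybrid format 106/212 = 50.0% → Format B
Healthcare: Format B 27/41 = 65.9%, the hybrid format 238/416 = 57.2% → Format B
Media: Format B 156/460 = 33.9%, the hybrid format 10/44 = 22.7% → Format B
Overall: Format B 276/651 = 42.4%, the hybrid format 354/672 = 52.7% → the hybrid format
Format B wins each industry group but the hybrid format wins overall — the comparison reverses. Format B's applications skew toward media, which has a lower base rate.

No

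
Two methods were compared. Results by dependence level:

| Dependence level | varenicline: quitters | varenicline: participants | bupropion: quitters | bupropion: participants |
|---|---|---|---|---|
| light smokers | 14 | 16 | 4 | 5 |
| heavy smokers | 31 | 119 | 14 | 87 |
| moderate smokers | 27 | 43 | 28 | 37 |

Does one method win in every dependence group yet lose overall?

Light smokers: varenicline 14/16 = 87.5%, bupropion 4/5 = 80.0% → varenicline
Heavy smokers: varenicline 31/119 = 26.1%, bupropion 14/87 = 16.1% → varenicline
Moderate smokers: varenicline 27/43 = 62.8%, bupropion 28/37 = 75.7% → bupropion
Overall: varenicline 72/178 = 40.4%, bupropion 46/129 = 35.7% → varenicline
Neither sweeps: varenicline wins 2 of 3 groups, bupropion wins 1. Varenicline wins overall but not every group — no Simpson reversal.

No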